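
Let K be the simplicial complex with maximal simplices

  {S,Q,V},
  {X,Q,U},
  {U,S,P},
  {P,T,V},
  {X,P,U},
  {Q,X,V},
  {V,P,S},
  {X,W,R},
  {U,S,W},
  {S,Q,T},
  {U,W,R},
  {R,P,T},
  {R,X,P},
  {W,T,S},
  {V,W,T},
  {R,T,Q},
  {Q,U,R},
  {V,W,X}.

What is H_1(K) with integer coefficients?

H_1 ≅ Z ⊕ Z/2Z.

Take the total order P < Q < R < S < T < U < V < W < X on the vertex set. Then K (dimension 2) consists of the simplices:

  0-simplices (9): P, Q, R, S, T, U, V, W, X
  1-simplices (27): PR, PS, PT, PU, PV, PX, QR, QS, QT, QU, QV, QX, RT, RU, RW, RX, ST, SU, SV, SW, TV, TW, UW, UX, VW, VX, WX
  2-simplices (18): PRT, PRX, PSU, PSV, PTV, PUX, QRT, QRU, QST, QSV, QUX, QVX, RUW, RWX, STW, SUW, TVW, VWX

Hence C_0 ≅ Z^9, C_1 ≅ Z^27, C_2 ≅ Z^18.

∂_1: C_1 → C_0 is given by ∂[p,q] = [q] − [p]. For instance
  ∂RT = T − R.
As a 9×27 matrix over Z this has rank 8, with invariant factors (1,1,1,1,1,1,1,1).

Boundary ∂_2: C_2 → C_1 sends each 2-simplex [p,q,r] to [q,r] − [p,r] + [p,q]. For instance
  ∂TVW = VW − TW + TV,
  ∂PSV = SV − PV + PS.
The 27×18 boundary matrix has rank 18 and Smith normal form diag(1,1,1,1,1,1,1,1,1,1,1,1,1,1,1,1,1,2).

Reading off H_k = ker ∂_k / im ∂_{k+1}:

  H_1: rank ker ∂_1 − rank ∂_2 = (27 − 8) − 18 = 1, and ∂_2 has invariant factor 2 > 1, so H_1 = Z ⊕ Z/2Z.

(K is a triangulation of the Klein bottle.)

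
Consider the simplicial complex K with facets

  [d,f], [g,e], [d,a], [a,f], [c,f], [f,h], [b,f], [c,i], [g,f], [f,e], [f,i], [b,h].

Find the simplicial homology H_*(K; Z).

Take the total order a < b < c < d < e < f < g < h < i on the vertex set. Then K (dimension 1) consists of the simplices:

  0-simplices (9): a, b, c, d, e, f, g, h, i
  1-simplices (12): ad, af, bf, bh, cf, ci, df, ef, eg, fg, fh, fi

giving chain groups C_0 ≅ Z^9, C_1 ≅ Z^12.

The boundary map ∂_1: C_1 → C_0 maps an edge to its endpoints' difference, ∂[p,q] = q − p.
This gives a 9×12 integer matrix of rank 8; reducing to Smith normal form yields diagonal entries (1,1,1,1,1,1,1,1).

Computing H_k = (kernel of ∂_k) / (image of ∂_{k+1}):

  H_0: rank C_0 − rank ∂_1 = 9 − 8 = 1, and the invariant factors of ∂_1 are all 1, so H_0 = Z.
  H_1: rank ker ∂_1 − rank ∂_2 = (12 − 8) − 0 = 4, and there is no ∂_2, so H_1 = Z^4.

(K is a triangulation of a wedge of 4 circles.)

H_0 = Z,  H_1 = Z^4.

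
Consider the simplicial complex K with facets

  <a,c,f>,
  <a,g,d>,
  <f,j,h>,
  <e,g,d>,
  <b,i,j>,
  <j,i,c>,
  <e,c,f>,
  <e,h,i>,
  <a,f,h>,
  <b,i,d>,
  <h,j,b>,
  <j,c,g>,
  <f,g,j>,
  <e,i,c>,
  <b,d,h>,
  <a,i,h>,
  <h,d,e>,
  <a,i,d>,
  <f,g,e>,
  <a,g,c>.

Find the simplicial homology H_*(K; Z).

K has 10 vertices, 30 edges, 20 triangles.
rank ∂_0 = 0, rank ∂_1 = 9 ⇒ b_0 = 10 − 0 − 9 = 1; all invariant factors of ∂_1 are 1 so no torsion. So H_0 = Z.
rank ∂_1 = 9, rank ∂_2 = 20 ⇒ b_1 = 30 − 9 − 20 = 1; ∂_2 has invariant factor(s) [2] giving torsion. So H_1 = Z ⊕ Z/2Z.
rank ∂_2 = 20, rank ∂_3 = 0 ⇒ b_2 = 20 − 20 − 0 = 0. So H_2 = 0.

H_0 ≅ Z,  H_1 ≅ Z ⊕ Z/2Z,  H_2 = 0.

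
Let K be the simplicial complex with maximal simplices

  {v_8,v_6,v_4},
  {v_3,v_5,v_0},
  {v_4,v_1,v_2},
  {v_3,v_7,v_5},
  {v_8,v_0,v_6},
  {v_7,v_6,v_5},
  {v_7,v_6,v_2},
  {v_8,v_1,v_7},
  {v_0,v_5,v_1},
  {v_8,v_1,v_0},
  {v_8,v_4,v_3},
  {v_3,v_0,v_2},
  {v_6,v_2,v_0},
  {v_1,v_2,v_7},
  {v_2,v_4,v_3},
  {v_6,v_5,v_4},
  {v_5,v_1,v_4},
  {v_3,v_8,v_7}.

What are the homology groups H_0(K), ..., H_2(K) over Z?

Order the vertices as v_0 < v_1 < v_2 < v_3 < v_4 < v_5 < v_6 < v_7 < v_8. Listing each simplex with vertices in this order, K has dimension 2 with simplices:

  0-simplices (9): [v_0], [v_1], [v_2], [v_3], [v_4], [v_5], [v_6], [v_7], [v_8]
  1-simplices (27): (27 of them)
  2-simplices (18): (18 of them)

so the chain groups are C_0 ≅ Z^9, C_1 ≅ Z^27, C_2 ≅ Z^18.

∂_1: C_1 → C_0 sends each edge [p,q] (with p < q) to q − p. For instance
  ∂[v_7,v_8] = [v_8] − [v_7].
The resulting 9×27 matrix has rank 8, and its Smith normal form has invariant factors (1,1,1,1,1,1,1,1).

Boundary ∂_2: C_2 → C_1 sends each 2-simplex [p,q,r] to [q,r] − [p,r] + [p,q]. For instance
  ∂[v_1,v_7,v_8] = [v_7,v_8] − [v_1,v_8] + [v_1,v_7],
  ∂[v_4,v_5,v_6] = [v_5,v_6] − [v_4,v_6] + [v_4,v_5].
The 27×18 boundary matrix has rank 17 and Smith normal form diag(1,1,1,1,1,1,1,1,1,1,1,1,1,1,1,1,1).

Computing H_k = (kernel of ∂_k) / (image of ∂_{k+1}):

  H_0: rank C_0 − rank ∂_1 = 9 − 8 = 1, and the invariant factors of ∂_1 are all 1, so H_0 ≅ Z.
  H_1: rank ker ∂_1 − rank ∂_2 = (27 − 8) − 17 = 2, and the invariant factors of ∂_2 are all 1, so H_1 ≅ Z^2.
  H_2: rank ker ∂_2 − rank ∂_3 = (18 − 17) − 0 = 1, and there is no ∂_3, so H_2 ≅ Z.

H_0 = Z,  H_1 = Z^2,  H_2 = Z.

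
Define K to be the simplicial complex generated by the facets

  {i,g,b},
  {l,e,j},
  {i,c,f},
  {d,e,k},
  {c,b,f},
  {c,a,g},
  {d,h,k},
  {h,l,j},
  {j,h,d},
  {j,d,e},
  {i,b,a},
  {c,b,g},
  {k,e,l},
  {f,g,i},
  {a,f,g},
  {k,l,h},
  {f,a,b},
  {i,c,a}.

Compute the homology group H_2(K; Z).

H_2 ≅ Z.

Take the total order a < b < c < d < e < f < g < h < i < j < k < l on the vertex set. Then K (dimension 2) consists of the simplices:

  0-simplices (12): a, b, c, d, e, f, g, h, i, j, k, l
  1-simplices (27): ab, ac, af, ag, ai, bc, bf, bg, bi, cf, cg, ci, de, dh, dj, dk, ej, ek, el, fg, fi, gi, hj, hk, hl, jl, kl
  2-simplices (18): abf, abi, acg, aci, afg, bcf, bcg, bgi, cfi, dej, dek, dhj, dhk, ejl, ekl, fgi, hjl, hkl

giving chain groups C_0 ≅ Z^12, C_1 ≅ Z^27, C_2 ≅ Z^18.

Boundary ∂_1: C_1 → C_0 is given by ∂[p,q] = [q] − [p].
The resulting 12×27 matrix has rank 10, and its Smith normal form has invariant factors (1,1,1,1,1,1,1,1,1,1).

Boundary ∂_2: C_2 → C_1 maps a triangle to the signed sum of its edges. For instance
  ∂fgi = gi − fi + fg,
  ∂dhj = hj − dj + dh.
The 27×18 boundary matrix has rank 17 and Smith normal form diag(1,1,1,1,1,1,1,1,1,1,1,1,1,1,1,1,2).

Computing H_k = (kernel of ∂_k) / (image of ∂_{k+1}):

  H_2: rank ker ∂_2 − rank ∂_3 = (18 − 17) − 0 = 1, and there is no ∂_3, so H_2 ≅ Z.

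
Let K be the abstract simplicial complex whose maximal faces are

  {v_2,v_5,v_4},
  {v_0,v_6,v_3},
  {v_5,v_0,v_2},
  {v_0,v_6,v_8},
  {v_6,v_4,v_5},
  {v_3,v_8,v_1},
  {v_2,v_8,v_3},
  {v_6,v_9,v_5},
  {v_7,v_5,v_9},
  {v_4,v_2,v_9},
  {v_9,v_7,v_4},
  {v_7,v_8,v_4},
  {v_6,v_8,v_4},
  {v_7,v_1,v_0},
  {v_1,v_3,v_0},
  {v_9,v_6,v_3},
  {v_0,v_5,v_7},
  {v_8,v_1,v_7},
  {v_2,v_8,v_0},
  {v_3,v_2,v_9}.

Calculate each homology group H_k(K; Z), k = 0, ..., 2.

Order the vertices as v_0 < v_1 < v_2 < v_3 < v_4 < v_5 < v_6 < v_7 < v_8 < v_9. Listing each simplex with vertices in this order, K has dimension 2 with simplices:

  0-simplices (10): [v_0], [v_1], [v_2], [v_3], [v_4], [v_5], [v_6], [v_7], [v_8], [v_9]
  1-simplices (30): (30 of them)
  2-simplices (20): (20 of them)

so the chain groups are C_0 ≅ Z^10, C_1 ≅ Z^30, C_2 ≅ Z^20.

Boundary ∂_1: C_1 → C_0 maps an edge to its endpoints' difference, ∂[p,q] = q − p.
As a 10×30 matrix over Z this has rank 9, with invariant factors (1,1,1,1,1,1,1,1,1).

∂_2: C_2 → C_1 sends each 2-simplex [p,q,r] to [q,r] − [p,r] + [p,q]. For instance
  ∂[v_1,v_7,v_8] = [v_7,v_8] − [v_1,v_8] + [v_1,v_7],
  ∂[v_2,v_4,v_5] = [v_4,v_5] − [v_2,v_5] + [v_2,v_4].
This gives a 30×20 integer matrix of rank 20; reducing to Smith normal form yields diagonal entries (1,1,1,1,1,1,1,1,1,1,1,1,1,1,1,1,1,1,1,2).

Reading off H_k = ker ∂_k / im ∂_{k+1}:

  H_0: rank C_0 − rank ∂_1 = 10 − 9 = 1, and the invariant factors of ∂_1 are all 1, so H_0 = Z.
  H_1: rank ker ∂_1 − rank ∂_2 = (30 − 9) − 20 = 1, and ∂_2 has invariant factor 2 > 1, so H_1 = Z ⊕ Z/2.
  H_2: rank ker ∂_2 − rank ∂_3 = (20 − 20) − 0 = 0, and there is no ∂_3, so H_2 = 0.

As a check, the Euler characteristic is 10 − 30 + 20 = 0, which agrees with 1 − 1 + 0 = 0.

H_0 ≅ Z,  H_1 ≅ Z ⊕ Z/2,  H_2 = 0.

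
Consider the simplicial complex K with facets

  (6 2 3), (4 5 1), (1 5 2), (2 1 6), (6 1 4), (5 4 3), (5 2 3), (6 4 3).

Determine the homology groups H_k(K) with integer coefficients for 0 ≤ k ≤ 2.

K has 6 vertices, 12 edges, 8 triangles.
rank ∂_0 = 0, rank ∂_1 = 5 ⇒ b_0 = 6 − 0 − 5 = 1; all invariant factors of ∂_1 are 1 so no torsion. So H_0 ≅ Z.
rank ∂_1 = 5, rank ∂_2 = 7 ⇒ b_1 = 12 − 5 − 7 = 0; all invariant factors of ∂_2 are 1 so no torsion. So H_1 ≅ 0.
rank ∂_2 = 7, rank ∂_3 = 0 ⇒ b_2 = 8 − 7 − 0 = 1. So H_2 ≅ Z.

H_0 = Z,  H_1 = 0,  H_2 = Z.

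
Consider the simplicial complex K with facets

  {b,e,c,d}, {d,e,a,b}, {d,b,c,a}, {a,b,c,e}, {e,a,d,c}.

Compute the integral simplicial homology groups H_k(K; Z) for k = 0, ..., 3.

We work with the vertex ordering a < b < c < d < e. The simplices of K, each written with vertices in increasing order, are:

  0-simplices (5): a, b, c, d, e
  1-simplices (10): ab, ac, ad, ae, bc, bd, be, cd, ce, de
  2-simplices (10): abc, abd, abe, acd, ace, ade, bcd, bce, bde, cde
  3-simplices (5): abcd, abce, abde, acde, bcde

so the chain groups are C_0 ≅ Z^5, C_1 ≅ Z^10, C_2 ≅ Z^10, C_3 ≅ Z^5.

The boundary map ∂_1: C_1 → C_0 is given by ∂[p,q] = [q] − [p].
The resulting 5×10 matrix has rank 4, and its Smith normal form has invariant factors (1,1,1,1).

Boundary ∂_2: C_2 → C_1 acts by ∂[p,q,r] = [q,r] − [p,r] + [p,q]. For instance
  ∂bcd = cd − bd + bc,
  ∂abd = bd − ad + ab.
The resulting 10×10 matrix has rank 6, and its Smith normal form has invariant factors (1,1,1,1,1,1).

∂_3: C_3 → C_2 sends each 3-simplex σ to the alternating sum Σ_i (−1)^i (σ with its i-th vertex removed). For instance
  ∂acde = cde − ade + ace − acd,
  ∂abce = bce − ace + abe − abc.
This gives a 10×5 integer matrix of rank 4; reducing to Smith normal form yields diagonal entries (1,1,1,1).

Reading off H_k = ker ∂_k / im ∂_{k+1}:

  H_0: rank C_0 − rank ∂_1 = 5 − 4 = 1, and the invariant factors of ∂_1 are all 1, so H_0 ≅ Z.
  H_1: rank ker ∂_1 − rank ∂_2 = (10 − 4) − 6 = 0, and the invariant factors of ∂_2 are all 1, so H_1 ≅ 0.
  H_2: rank ker ∂_2 − rank ∂_3 = (10 − 6) − 4 = 0, and the invariant factors of ∂_3 are all 1, so H_2 ≅ 0.
  H_3: rank ker ∂_3 − rank ∂_4 = (5 − 4) − 0 = 1, and there is no ∂_4, so H_3 ≅ Z.

(K is a triangulation of the 3-sphere S^3.)

H_0 ≅ Z,  H_1 = 0,  H_2 = 0,  H_3 ≅ Z.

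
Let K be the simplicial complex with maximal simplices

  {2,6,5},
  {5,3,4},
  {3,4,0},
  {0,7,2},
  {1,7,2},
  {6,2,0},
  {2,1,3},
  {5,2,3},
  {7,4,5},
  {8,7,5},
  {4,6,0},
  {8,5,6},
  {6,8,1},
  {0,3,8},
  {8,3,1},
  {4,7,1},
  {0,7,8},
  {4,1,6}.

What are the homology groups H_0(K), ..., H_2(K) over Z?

Fix the vertex order 0 < 1 < 2 < 3 < 4 < 5 < 6 < 7 < 8 and write every simplex with vertices in increasing order. Then dim K = 2 and the simplices of K are:

  0-simplices (9): [0], [1], [2], [3], [4], [5], [6], [7], [8]
  1-simplices (27): (27 of them)
  2-simplices (18): [0,2,6], [0,2,7], [0,3,4], [0,3,8], [0,4,6], [0,7,8], [1,2,3], [1,2,7], [1,3,8], [1,4,6], [1,4,7], [1,6,8], [2,3,5], [2,5,6], [3,4,5], [4,5,7], [5,6,8], [5,7,8]

so the chain groups are C_0 ≅ Z^9, C_1 ≅ Z^27, C_2 ≅ Z^18.

The boundary map ∂_1: C_1 → C_0 maps an edge to its endpoints' difference, ∂[p,q] = q − p.
As a 9×27 matrix over Z this has rank 8, with invariant factors (1,1,1,1,1,1,1,1).

The boundary map ∂_2: C_2 → C_1 acts by ∂[p,q,r] = [q,r] − [p,r] + [p,q]. For instance
  ∂[0,4,6] = [4,6] − [0,6] + [0,4],
  ∂[0,3,4] = [3,4] − [0,4] + [0,3].
As a 27×18 matrix over Z this has rank 17, with invariant factors (1,1,1,1,1,1,1,1,1,1,1,1,1,1,1,1,1).

Now H_k = ker ∂_k / im ∂_{k+1}, so:

  H_0: rank C_0 − rank ∂_1 = 9 − 8 = 1, and the invariant factors of ∂_1 are all 1, so H_0 ≅ Z.
  H_1: rank ker ∂_1 − rank ∂_2 = (27 − 8) − 17 = 2, and the invariant factors of ∂_2 are all 1, so H_1 ≅ Z^2.
  H_2: rank ker ∂_2 − rank ∂_3 = (18 − 17) − 0 = 1, and there is no ∂_3, so H_2 ≅ Z.

H_0 ≅ Z,  H_1 ≅ Z^2,  H_2 ≅ Z.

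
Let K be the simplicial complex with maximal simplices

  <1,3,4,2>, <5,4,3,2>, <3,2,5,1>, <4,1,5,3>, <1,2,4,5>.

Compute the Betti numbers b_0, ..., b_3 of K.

Order the vertices as 1 < 2 < 3 < 4 < 5. Listing each simplex with vertices in this order, K has dimension 3 with simplices:

  0-simplices (5): [1], [2], [3], [4], [5]
  1-simplices (10): [1,2], [1,3], [1,4], [1,5], [2,3], [2,4], [2,5], [3,4], [3,5], [4,5]
  2-simplices (10): [1,2,3], [1,2,4], [1,2,5], [1,3,4], [1,3,5], [1,4,5], [2,3,4], [2,3,5], [2,4,5], [3,4,5]
  3-simplices (5): [1,2,3,4], [1,2,3,5], [1,2,4,5], [1,3,4,5], [2,3,4,5]

so the chain groups are C_0 ≅ Z^5, C_1 ≅ Z^10, C_2 ≅ Z^10, C_3 ≅ Z^5.

The boundary map ∂_1: C_1 → C_0 is given by ∂[p,q] = [q] − [p].
As a 5×10 matrix over Z this has rank 4, with invariant factors (1,1,1,1).

Boundary ∂_2: C_2 → C_1 sends each 2-simplex [p,q,r] to [q,r] − [p,r] + [p,q]. For instance
  ∂[2,3,4] = [3,4] − [2,4] + [2,3],
  ∂[1,2,3] = [2,3] − [1,3] + [1,2].
The resulting 10×10 matrix has rank 6, and its Smith normal form has invariant factors (1,1,1,1,1,1).

The boundary map ∂_3: C_3 → C_2 sends each 3-simplex σ to the alternating sum Σ_i (−1)^i (σ with its i-th vertex removed). For instance
  ∂[2,3,4,5] = [3,4,5] − [2,4,5] + [2,3,5] − [2,3,4],
  ∂[1,3,4,5] = [3,4,5] − [1,4,5] + [1,3,5] − [1,3,4].
This gives a 10×5 integer matrix of rank 4; reducing to Smith normal form yields diagonal entries (1,1,1,1).

Reading off H_k = ker ∂_k / im ∂_{k+1}:

  H_0: rank C_0 − rank ∂_1 = 5 − 4 = 1, and the invariant factors of ∂_1 are all 1, so H_0 = Z.
  H_1: rank ker ∂_1 − rank ∂_2 = (10 − 4) − 6 = 0, and the invariant factors of ∂_2 are all 1, so H_1 = 0.
  H_2: rank ker ∂_2 − rank ∂_3 = (10 − 6) − 4 = 0, and the invariant factors of ∂_3 are all 1, so H_2 = 0.
  H_3: rank ker ∂_3 − rank ∂_4 = (5 − 4) − 0 = 1, and there is no ∂_4, so H_3 = Z.

As a check, the Euler characteristic is 5 − 10 + 10 − 5 = 0, which agrees with 1 − 0 + 0 − 1 = 0.
(K is a triangulation of the 3-sphere S^3.)

Hence the Betti numbers are b_0 = 1, b_1 = 0, b_2 = 0, b_3 = 1.

b_0 = 1, b_1 = 0, b_2 = 0, b_3 = 1.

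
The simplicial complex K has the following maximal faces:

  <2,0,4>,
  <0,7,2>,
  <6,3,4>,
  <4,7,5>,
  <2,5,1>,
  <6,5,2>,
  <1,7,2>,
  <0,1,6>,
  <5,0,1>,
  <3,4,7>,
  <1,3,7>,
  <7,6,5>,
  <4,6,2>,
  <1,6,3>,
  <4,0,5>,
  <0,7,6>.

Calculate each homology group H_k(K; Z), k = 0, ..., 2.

Order the vertices as 0 < 1 < 2 < 3 < 4 < 5 < 6 < 7. Listing each simplex with vertices in this order, K has dimension 2 with simplices:

  0-simplices (8): [0], [1], [2], [3], [4], [5], [6], [7]
  1-simplices (24): (24 of them)
  2-simplices (16): [0,1,5], [0,1,6], [0,2,4], [0,2,7], [0,4,5], [0,6,7], [1,2,5], [1,2,7], [1,3,6], [1,3,7], [2,4,6], [2,5,6], [3,4,6], [3,4,7], [4,5,7], [5,6,7]

giving chain groups C_0 ≅ Z^8, C_1 ≅ Z^24, C_2 ≅ Z^16.

∂_1: C_1 → C_0 sends each edge [p,q] (with p < q) to q − p.
This gives a 8×24 integer matrix of rank 7; reducing to Smith normal form yields diagonal entries (1,1,1,1,1,1,1).

Boundary ∂_2: C_2 → C_1 maps a triangle to the signed sum of its edges. For instance
  ∂[2,5,6] = [5,6] − [2,6] + [2,5],
  ∂[0,2,7] = [2,7] − [0,7] + [0,2].
The 24×16 boundary matrix has rank 15 and Smith normal form diag(1,1,1,1,1,1,1,1,1,1,1,1,1,1,1).

Computing H_k = (kernel of ∂_k) / (image of ∂_{k+1}):

  H_0: rank C_0 − rank ∂_1 = 8 − 7 = 1, and the invariant factors of ∂_1 are all 1, so H_0 ≅ Z.
  H_1: rank ker ∂_1 − rank ∂_2 = (24 − 7) − 15 = 2, and the invariant factors of ∂_2 are all 1, so H_1 ≅ Z^2.
  H_2: rank ker ∂_2 − rank ∂_3 = (16 − 15) − 0 = 1, and there is no ∂_3, so H_2 ≅ Z.

H_0 = Z,  H_1 = Z^2,  H_2 = Z.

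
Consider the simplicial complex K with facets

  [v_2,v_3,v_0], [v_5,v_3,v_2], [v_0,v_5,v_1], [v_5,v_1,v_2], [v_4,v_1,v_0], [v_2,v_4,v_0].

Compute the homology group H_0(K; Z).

Fix the vertex order v_0 < v_1 < v_2 < v_3 < v_4 < v_5 and write every simplex with vertices in increasing order. Then dim K = 2 and the simplices of K are:

  0-simplices (6): [v_0], [v_1], [v_2], [v_3], [v_4], [v_5]
  1-simplices (12): [v_0,v_1], [v_0,v_2], [v_0,v_3], [v_0,v_4], [v_0,v_5], [v_1,v_2], [v_1,v_4], [v_1,v_5], [v_2,v_3], [v_2,v_4], [v_2,v_5], [v_3,v_5]
  2-simplices (6): [v_0,v_1,v_4], [v_0,v_1,v_5], [v_0,v_2,v_3], [v_0,v_2,v_4], [v_1,v_2,v_5], [v_2,v_3,v_5]

so the chain groups are C_0 ≅ Z^6, C_1 ≅ Z^12, C_2 ≅ Z^6.

The boundary map ∂_1: C_1 → C_0 maps an edge to its endpoints' difference, ∂[p,q] = q − p. For instance
  ∂[v_0,v_5] = [v_5] − [v_0].
The 6×12 boundary matrix has rank 5 and Smith normal form diag(1,1,1,1,1).

The boundary map ∂_2: C_2 → C_1 acts by ∂[p,q,r] = [q,r] − [p,r] + [p,q]. For instance
  ∂[v_0,v_2,v_3] = [v_2,v_3] − [v_0,v_3] + [v_0,v_2],
  ∂[v_2,v_3,v_5] = [v_3,v_5] − [v_2,v_5] + [v_2,v_3].
This gives a 12×6 integer matrix of rank 6; reducing to Smith normal form yields diagonal entries (1,1,1,1,1,1).

Computing H_k = (kernel of ∂_k) / (image of ∂_{k+1}):

  H_0: rank C_0 − rank ∂_1 = 6 − 5 = 1, and the invariant factors of ∂_1 are all 1, so H_0 ≅ Z.

H_0 = Z.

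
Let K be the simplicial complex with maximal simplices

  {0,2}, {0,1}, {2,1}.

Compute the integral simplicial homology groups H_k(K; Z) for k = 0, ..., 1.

Take the total order 0 < 1 < 2 on the vertex set. Then K (dimension 1) consists of the simplices:

  0-simplices (3): [0], [1], [2]
  1-simplices (3): [0,1], [0,2], [1,2]

giving chain groups C_0 ≅ Z^3, C_1 ≅ Z^3.

∂_1: C_1 → C_0 sends each edge [p,q] (with p < q) to q − p. For instance
  ∂[0,1] = [1] − [0].
The resulting 3×3 matrix has rank 2, and its Smith normal form has invariant factors (1,1).

From H_k ≅ ker(∂_k) / im(∂_{k+1}) we obtain:

  H_0: rank C_0 − rank ∂_1 = 3 − 2 = 1, and the invariant factors of ∂_1 are all 1, so H_0 = Z.
  H_1: rank ker ∂_1 − rank ∂_2 = (3 − 2) − 0 = 1, and there is no ∂_2, so H_1 = Z.

As a check, the Euler characteristic is 3 − 3 = 0, which agrees with 1 − 1 = 0.

H_0 = Z,  H_1 = Z.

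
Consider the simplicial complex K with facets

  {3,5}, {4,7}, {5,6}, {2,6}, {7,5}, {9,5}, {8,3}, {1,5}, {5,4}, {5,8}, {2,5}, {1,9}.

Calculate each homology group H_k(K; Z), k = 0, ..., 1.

Order the vertices as 1 < 2 < 3 < 4 < 5 < 6 < 7 < 8 < 9. Listing each simplex with vertices in this order, K has dimension 1 with simplices:

  0-simplices (9): [1], [2], [3], [4], [5], [6], [7], [8], [9]
  1-simplices (12): [1,5], [1,9], [2,5], [2,6], [3,5], [3,8], [4,5], [4,7], [5,6], [5,7], [5,8], [5,9]

giving chain groups C_0 ≅ Z^9, C_1 ≅ Z^12.

∂_1: C_1 → C_0 sends each edge [p,q] (with p < q) to q − p.
This gives a 9×12 integer matrix of rank 8; reducing to Smith normal form yields diagonal entries (1,1,1,1,1,1,1,1).

Computing H_k = (kernel of ∂_k) / (image of ∂_{k+1}):

  H_0: rank C_0 − rank ∂_1 = 9 − 8 = 1, and the invariant factors of ∂_1 are all 1, so H_0 = Z.
  H_1: rank ker ∂_1 − rank ∂_2 = (12 − 8) − 0 = 4, and there is no ∂_2, so H_1 = Z^4.

H_0 ≅ Z,  H_1 ≅ Z^4.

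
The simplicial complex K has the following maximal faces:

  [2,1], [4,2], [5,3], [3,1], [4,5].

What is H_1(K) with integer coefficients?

H_1 ≅ Z.

Take the total order 1 < 2 < 3 < 4 < 5 on the vertex set. Then K (dimension 1) consists of the simplices:

  0-simplices (5): [1], [2], [3], [4], [5]
  1-simplices (5): [1,2], [1,3], [2,4], [3,5], [4,5]

Hence C_0 ≅ Z^5, C_1 ≅ Z^5.

Boundary ∂_1: C_1 → C_0 sends each edge [p,q] (with p < q) to q − p. For instance
  ∂[1,2] = [2] − [1].
As a 5×5 matrix over Z this has rank 4, with invariant factors (1,1,1,1).

From H_k ≅ ker(∂_k) / im(∂_{k+1}) we obtain:

  H_1: rank ker ∂_1 − rank ∂_2 = (5 − 4) − 0 = 1, and there is no ∂_2, so H_1 ≅ Z.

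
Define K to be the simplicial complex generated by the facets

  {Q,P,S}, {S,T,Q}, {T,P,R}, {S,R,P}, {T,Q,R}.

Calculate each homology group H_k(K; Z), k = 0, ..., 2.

H_0 ≅ Z,  H_1 ≅ Z,  H_2 = 0.

We work with the vertex ordering P < Q < R < S < T. The simplices of K, each written with vertices in increasing order, are:

  0-simplices (5): P, Q, R, S, T
  1-simplices (10): PQ, PR, PS, PT, QR, QS, QT, RS, RT, ST
  2-simplices (5): PQS, PRS, PRT, QRT, QST

Hence C_0 ≅ Z^5, C_1 ≅ Z^10, C_2 ≅ Z^5.

The boundary map ∂_1: C_1 → C_0 maps an edge to its endpoints' difference, ∂[p,q] = q − p.
The 5×10 boundary matrix has rank 4 and Smith normal form diag(1,1,1,1).

The boundary map ∂_2: C_2 → C_1 acts by ∂[p,q,r] = [q,r] − [p,r] + [p,q]. For instance
  ∂QRT = RT − QT + QR,
  ∂QST = ST − QT + QS.
The 10×5 boundary matrix has rank 5 and Smith normal form diag(1,1,1,1,1).

Reading off H_k = ker ∂_k / im ∂_{k+1}:

  H_0: rank C_0 − rank ∂_1 = 5 − 4 = 1, and the invariant factors of ∂_1 are all 1, so H_0 ≅ Z.
  H_1: rank ker ∂_1 − rank ∂_2 = (10 − 4) − 5 = 1, and the invariant factors of ∂_2 are all 1, so H_1 ≅ Z.
  H_2: rank ker ∂_2 − rank ∂_3 = (5 − 5) − 0 = 0, and there is no ∂_3, so H_2 ≅ 0.

As a check, the Euler characteristic is 5 − 10 + 5 = 0, which agrees with 1 − 1 + 0 = 0.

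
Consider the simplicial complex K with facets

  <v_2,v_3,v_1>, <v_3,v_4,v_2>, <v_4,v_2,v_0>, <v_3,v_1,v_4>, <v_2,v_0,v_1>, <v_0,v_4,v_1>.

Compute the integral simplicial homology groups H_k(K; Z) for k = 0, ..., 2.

H_0 = Z,  H_1 = 0,  H_2 = Z.

Order the vertices as v_0 < v_1 < v_2 < v_3 < v_4. Listing each simplex with vertices in this order, K has dimension 2 with simplices:

  0-simplices (5): [v_0], [v_1], [v_2], [v_3], [v_4]
  1-simplices (9): [v_0,v_1], [v_0,v_2], [v_0,v_4], [v_1,v_2], [v_1,v_3], [v_1,v_4], [v_2,v_3], [v_2,v_4], [v_3,v_4]
  2-simplices (6): [v_0,v_1,v_2], [v_0,v_1,v_4], [v_0,v_2,v_4], [v_1,v_2,v_3], [v_1,v_3,v_4], [v_2,v_3,v_4]

Hence C_0 ≅ Z^5, C_1 ≅ Z^9, C_2 ≅ Z^6.

Boundary ∂_1: C_1 → C_0 sends each edge [p,q] (with p < q) to q − p. For instance
  ∂[v_0,v_1] = [v_1] − [v_0].
The 5×9 boundary matrix has rank 4 and Smith normal form diag(1,1,1,1).

Boundary ∂_2: C_2 → C_1 acts by ∂[p,q,r] = [q,r] − [p,r] + [p,q]. For instance
  ∂[v_0,v_1,v_4] = [v_1,v_4] − [v_0,v_4] + [v_0,v_1],
  ∂[v_1,v_3,v_4] = [v_3,v_4] − [v_1,v_4] + [v_1,v_3].
The 9×6 boundary matrix has rank 5 and Smith normal form diag(1,1,1,1,1).

Reading off H_k = ker ∂_k / im ∂_{k+1}:

  H_0: rank C_0 − rank ∂_1 = 5 − 4 = 1, and the invariant factors of ∂_1 are all 1, so H_0 ≅ Z.
  H_1: rank ker ∂_1 − rank ∂_2 = (9 − 4) − 5 = 0, and the invariant factors of ∂_2 are all 1, so H_1 ≅ 0.
  H_2: rank ker ∂_2 − rank ∂_3 = (6 − 5) − 0 = 1, and there is no ∂_3, so H_2 ≅ Z.

(K is a triangulation of the 2-sphere S^2.)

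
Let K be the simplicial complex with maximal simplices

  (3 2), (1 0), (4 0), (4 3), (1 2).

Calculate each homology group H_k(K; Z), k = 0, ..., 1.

We work with the vertex ordering 0 < 1 < 2 < 3 < 4. The simplices of K, each written with vertices in increasing order, are:

  0-simplices (5): [0], [1], [2], [3], [4]
  1-simplices (5): [0,1], [0,4], [1,2], [2,3], [3,4]

so the chain groups are C_0 ≅ Z^5, C_1 ≅ Z^5.

The boundary map ∂_1: C_1 → C_0 sends each edge [p,q] (with p < q) to q − p.
This gives a 5×5 integer matrix of rank 4; reducing to Smith normal form yields diagonal entries (1,1,1,1).

Computing H_k = (kernel of ∂_k) / (image of ∂_{k+1}):

  H_0: rank C_0 − rank ∂_1 = 5 − 4 = 1, and the invariant factors of ∂_1 are all 1, so H_0 ≅ Z.
  H_1: rank ker ∂_1 − rank ∂_2 = (5 − 4) − 0 = 1, and there is no ∂_2, so H_1 ≅ Z.

As a check, the Euler characteristic is 5 − 5 = 0, which agrees with 1 − 1 = 0.

H_0 = Z,  H_1 = Z.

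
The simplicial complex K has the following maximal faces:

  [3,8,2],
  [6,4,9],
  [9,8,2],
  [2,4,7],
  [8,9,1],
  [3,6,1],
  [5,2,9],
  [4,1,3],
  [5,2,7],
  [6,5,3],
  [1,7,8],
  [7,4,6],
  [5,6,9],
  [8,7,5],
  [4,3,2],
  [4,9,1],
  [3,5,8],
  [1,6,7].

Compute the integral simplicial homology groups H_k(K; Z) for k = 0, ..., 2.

Fix the vertex order 1 < 2 < 3 < 4 < 5 < 6 < 7 < 8 < 9 and write every simplex with vertices in increasing order. Then dim K = 2 and the simplices of K are:

  0-simplices (9): [1], [2], [3], [4], [5], [6], [7], [8], [9]
  1-simplices (27): (27 of them)
  2-simplices (18): [1,3,4], [1,3,6], [1,4,9], [1,6,7], [1,7,8], [1,8,9], [2,3,4], [2,3,8], [2,4,7], [2,5,7], [2,5,9], [2,8,9], [3,5,6], [3,5,8], [4,6,7], [4,6,9], [5,6,9], [5,7,8]

giving chain groups C_0 ≅ Z^9, C_1 ≅ Z^27, C_2 ≅ Z^18.

The boundary map ∂_1: C_1 → C_0 sends each edge [p,q] (with p < q) to q − p.
The 9×27 boundary matrix has rank 8 and Smith normal form diag(1,1,1,1,1,1,1,1).

The boundary map ∂_2: C_2 → C_1 maps a triangle to the signed sum of its edges. For instance
  ∂[1,3,6] = [3,6] − [1,6] + [1,3],
  ∂[1,4,9] = [4,9] − [1,9] + [1,4].
The 27×18 boundary matrix has rank 18 and Smith normal form diag(1,1,1,1,1,1,1,1,1,1,1,1,1,1,1,1,1,2).

Reading off H_k = ker ∂_k / im ∂_{k+1}:

  H_0: rank C_0 − rank ∂_1 = 9 − 8 = 1, and the invariant factors of ∂_1 are all 1, so H_0 ≅ Z.
  H_1: rank ker ∂_1 − rank ∂_2 = (27 − 8) − 18 = 1, and ∂_2 has invariant factor 2 > 1, so H_1 ≅ Z ⊕ Z/2.
  H_2: rank ker ∂_2 − rank ∂_3 = (18 − 18) − 0 = 0, and there is no ∂_3, so H_2 ≅ 0.

As a check, the Euler characteristic is 9 − 27 + 18 = 0, which agrees with 1 − 1 + 0 = 0.

H_0 = Z,  H_1 = Z ⊕ Z/2,  H_2 = 0.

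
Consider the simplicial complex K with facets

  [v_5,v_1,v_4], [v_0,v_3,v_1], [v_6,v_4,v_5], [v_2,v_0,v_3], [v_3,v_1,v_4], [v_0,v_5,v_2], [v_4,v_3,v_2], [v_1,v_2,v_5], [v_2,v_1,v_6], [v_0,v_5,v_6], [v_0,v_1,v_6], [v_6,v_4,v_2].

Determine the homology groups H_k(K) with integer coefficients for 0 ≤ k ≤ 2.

Take the total order v_0 < v_1 < v_2 < v_3 < v_4 < v_5 < v_6 on the vertex set. Then K (dimension 2) consists of the simplices:

  0-simplices (7): [v_0], [v_1], [v_2], [v_3], [v_4], [v_5], [v_6]
  1-simplices (18): (18 of them)
  2-simplices (12): (12 of them)

so the chain groups are C_0 ≅ Z^7, C_1 ≅ Z^18, C_2 ≅ Z^12.

Boundary ∂_1: C_1 → C_0 is given by ∂[p,q] = [q] − [p].
This gives a 7×18 integer matrix of rank 6; reducing to Smith normal form yields diagonal entries (1,1,1,1,1,1).

∂_2: C_2 → C_1 sends each 2-simplex [p,q,r] to [q,r] − [p,r] + [p,q]. For instance
  ∂[v_1,v_2,v_5] = [v_2,v_5] − [v_1,v_5] + [v_1,v_2],
  ∂[v_1,v_2,v_6] = [v_2,v_6] − [v_1,v_6] + [v_1,v_2].
The 18×12 boundary matrix has rank 12 and Smith normal form diag(1,1,1,1,1,1,1,1,1,1,1,2).

Computing H_k = (kernel of ∂_k) / (image of ∂_{k+1}):

  H_0: rank C_0 − rank ∂_1 = 7 − 6 = 1, and the invariant factors of ∂_1 are all 1, so H_0 = Z.
  H_1: rank ker ∂_1 − rank ∂_2 = (18 − 6) − 12 = 0, and ∂_2 has invariant factor 2 > 1, so H_1 = Z/2Z.
  H_2: rank ker ∂_2 − rank ∂_3 = (12 − 12) − 0 = 0, and there is no ∂_3, so H_2 = 0.

As a check, the Euler characteristic is 7 − 18 + 12 = 1, which agrees with 1 − 0 + 0 = 1.

H_0 = Z,  H_1 = Z/2Z,  H_2 = 0.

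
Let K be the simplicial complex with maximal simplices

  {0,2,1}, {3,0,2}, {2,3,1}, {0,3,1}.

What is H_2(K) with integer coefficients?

H_2 ≅ Z.

We work with the vertex ordering 0 < 1 < 2 < 3. The simplices of K, each written with vertices in increasing order, are:

  0-simplices (4): [0], [1], [2], [3]
  1-simplices (6): [0,1], [0,2], [0,3], [1,2], [1,3], [2,3]
  2-simplices (4): [0,1,2], [0,1,3], [0,2,3], [1,2,3]

so the chain groups are C_0 ≅ Z^4, C_1 ≅ Z^6, C_2 ≅ Z^4.

Boundary ∂_1: C_1 → C_0 sends each edge [p,q] (with p < q) to q − p. For instance
  ∂[1,2] = [2] − [1].
The resulting 4×6 matrix has rank 3, and its Smith normal form has invariant factors (1,1,1).

∂_2: C_2 → C_1 acts by ∂[p,q,r] = [q,r] − [p,r] + [p,q]. For instance
  ∂[1,2,3] = [2,3] − [1,3] + [1,2],
  ∂[0,1,3] = [1,3] − [0,3] + [0,1].
This gives a 6×4 integer matrix of rank 3; reducing to Smith normal form yields diagonal entries (1,1,1).

Computing H_k = (kernel of ∂_k) / (image of ∂_{k+1}):

  H_2: rank ker ∂_2 − rank ∂_3 = (4 − 3) − 0 = 1, and there is no ∂_3, so H_2 ≅ Z.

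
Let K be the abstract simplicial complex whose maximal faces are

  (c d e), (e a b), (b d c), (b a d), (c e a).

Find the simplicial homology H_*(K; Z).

H_0 = Z,  H_1 = Z,  H_2 = 0.

Take the total order a < b < c < d < e on the vertex set. Then K (dimension 2) consists of the simplices:

  0-simplices (5): a, b, c, d, e
  1-simplices (10): ab, ac, ad, ae, bc, bd, be, cd, ce, de
  2-simplices (5): abd, abe, ace, bcd, cde

Hence C_0 ≅ Z^5, C_1 ≅ Z^10, C_2 ≅ Z^5.

∂_1: C_1 → C_0 sends each edge [p,q] (with p < q) to q − p. For instance
  ∂be = e − b.
This gives a 5×10 integer matrix of rank 4; reducing to Smith normal form yields diagonal entries (1,1,1,1).

The boundary map ∂_2: C_2 → C_1 acts by ∂[p,q,r] = [q,r] − [p,r] + [p,q]. For instance
  ∂bcd = cd − bd + bc,
  ∂ace = ce − ae + ac.
The 10×5 boundary matrix has rank 5 and Smith normal form diag(1,1,1,1,1).

Reading off H_k = ker ∂_k / im ∂_{k+1}:

  H_0: rank C_0 − rank ∂_1 = 5 − 4 = 1, and the invariant factors of ∂_1 are all 1, so H_0 = Z.
  H_1: rank ker ∂_1 − rank ∂_2 = (10 − 4) − 5 = 1, and the invariant factors of ∂_2 are all 1, so H_1 = Z.
  H_2: rank ker ∂_2 − rank ∂_3 = (5 − 5) − 0 = 0, and there is no ∂_3, so H_2 = 0.

As a check, the Euler characteristic is 5 − 10 + 5 = 0, which agrees with 1 − 1 + 0 = 0.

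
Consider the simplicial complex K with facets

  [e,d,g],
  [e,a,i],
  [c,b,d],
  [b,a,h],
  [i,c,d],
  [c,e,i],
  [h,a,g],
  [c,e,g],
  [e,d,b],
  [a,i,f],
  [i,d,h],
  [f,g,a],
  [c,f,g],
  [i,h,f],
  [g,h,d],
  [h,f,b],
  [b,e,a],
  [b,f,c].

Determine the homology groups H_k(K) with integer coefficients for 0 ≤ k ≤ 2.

H_0 = Z,  H_1 = Z ⊕ Z/2Z,  H_2 = 0.

Order the vertices as a < b < c < d < e < f < g < h < i. Listing each simplex with vertices in this order, K has dimension 2 with simplices:

  0-simplices (9): a, b, c, d, e, f, g, h, i
  1-simplices (27): ab, ae, af, ag, ah, ai, bc, bd, be, bf, bh, cd, ce, cf, cg, ci, de, dg, dh, di, eg, ei, fg, fh, fi, gh, hi
  2-simplices (18): abe, abh, aei, afg, afi, agh, bcd, bcf, bde, bfh, cdi, ceg, cei, cfg, deg, dgh, dhi, fhi

giving chain groups C_0 ≅ Z^9, C_1 ≅ Z^27, C_2 ≅ Z^18.

Boundary ∂_1: C_1 → C_0 is given by ∂[p,q] = [q] − [p]. For instance
  ∂fh = h − f.
The 9×27 boundary matrix has rank 8 and Smith normal form diag(1,1,1,1,1,1,1,1).

∂_2: C_2 → C_1 sends each 2-simplex [p,q,r] to [q,r] − [p,r] + [p,q]. For instance
  ∂afg = fg − ag + af,
  ∂ceg = eg − cg + ce.
The resulting 27×18 matrix has rank 18, and its Smith normal form has invariant factors (1,1,1,1,1,1,1,1,1,1,1,1,1,1,1,1,1,2).

Reading off H_k = ker ∂_k / im ∂_{k+1}:

  H_0: rank C_0 − rank ∂_1 = 9 − 8 = 1, and the invariant factors of ∂_1 are all 1, so H_0 ≅ Z.
  H_1: rank ker ∂_1 − rank ∂_2 = (27 − 8) − 18 = 1, and ∂_2 has invariant factor 2 > 1, so H_1 ≅ Z ⊕ Z/2Z.
  H_2: rank ker ∂_2 − rank ∂_3 = (18 − 18) − 0 = 0, and there is no ∂_3, so H_2 ≅ 0.

As a check, the Euler characteristic is 9 − 27 + 18 = 0, which agrees with 1 − 1 + 0 = 0.
(K is a triangulation of the Klein bottle.)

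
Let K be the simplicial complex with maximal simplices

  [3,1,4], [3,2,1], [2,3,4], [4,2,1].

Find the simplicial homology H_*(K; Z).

K has 4 vertices, 6 edges, 4 triangles.
rank ∂_0 = 0, rank ∂_1 = 3 ⇒ b_0 = 4 − 0 − 3 = 1; all invariant factors of ∂_1 are 1 so no torsion. So H_0 = Z.
rank ∂_1 = 3, rank ∂_2 = 3 ⇒ b_1 = 6 − 3 − 3 = 0; all invariant factors of ∂_2 are 1 so no torsion. So H_1 = 0.
rank ∂_2 = 3, rank ∂_3 = 0 ⇒ b_2 = 4 − 3 − 0 = 1. So H_2 = Z.

H_0 = Z,  H_1 = 0,  H_2 = Z.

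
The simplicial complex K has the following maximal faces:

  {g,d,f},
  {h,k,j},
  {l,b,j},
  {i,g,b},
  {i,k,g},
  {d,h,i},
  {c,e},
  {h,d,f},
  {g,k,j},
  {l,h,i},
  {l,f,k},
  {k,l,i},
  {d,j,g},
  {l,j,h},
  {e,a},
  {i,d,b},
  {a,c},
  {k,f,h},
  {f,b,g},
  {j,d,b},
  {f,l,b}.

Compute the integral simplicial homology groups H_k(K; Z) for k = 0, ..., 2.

H_0 = Z^2,  H_1 = Z^2 ⊕ Z/2Z,  H_2 = 0.

Take the total order a < b < c < d < e < f < g < h < i < j < k < l on the vertex set. Then K (dimension 2) consists of the simplices:

  0-simplices (12): a, b, c, d, e, f, g, h, i, j, k, l
  1-simplices (30): ac, ae, bd, bf, bg, bi, bj, bl, ce, df, dg, dh, di, dj, fg, fh, fk, fl, gi, gj, gk, hi, hj, hk, hl, ik, il, jk, jl, kl
  2-simplices (18): bdi, bdj, bfg, bfl, bgi, bjl, dfg, dfh, dgj, dhi, fhk, fkl, gik, gjk, hil, hjk, hjl, ikl

Hence C_0 ≅ Z^12, C_1 ≅ Z^30, C_2 ≅ Z^18.

∂_1: C_1 → C_0 maps an edge to its endpoints' difference, ∂[p,q] = q − p.
This gives a 12×30 integer matrix of rank 10; reducing to Smith normal form yields diagonal entries (1,1,1,1,1,1,1,1,1,1).

∂_2: C_2 → C_1 sends each 2-simplex [p,q,r] to [q,r] − [p,r] + [p,q]. For instance
  ∂dhi = hi − di + dh,
  ∂fhk = hk − fk + fh.
The 30×18 boundary matrix has rank 18 and Smith normal form diag(1,1,1,1,1,1,1,1,1,1,1,1,1,1,1,1,1,2).

Computing H_k = (kernel of ∂_k) / (image of ∂_{k+1}):

  H_0: rank C_0 − rank ∂_1 = 12 − 10 = 2, and the invariant factors of ∂_1 are all 1, so H_0 = Z^2.
  H_1: rank ker ∂_1 − rank ∂_2 = (30 − 10) − 18 = 2, and ∂_2 has invariant factor 2 > 1, so H_1 = Z^2 ⊕ Z/2Z.
  H_2: rank ker ∂_2 − rank ∂_3 = (18 − 18) − 0 = 0, and there is no ∂_3, so H_2 = 0.

(K is a triangulation of the disjoint union of the circle S^1 and the Klein bottle.)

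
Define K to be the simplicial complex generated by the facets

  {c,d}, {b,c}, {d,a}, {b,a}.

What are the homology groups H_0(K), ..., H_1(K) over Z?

K has 4 vertices, 4 edges.
rank ∂_0 = 0, rank ∂_1 = 3 ⇒ b_0 = 4 − 0 − 3 = 1; all invariant factors of ∂_1 are 1 so no torsion. So H_0 = Z.
rank ∂_1 = 3, rank ∂_2 = 0 ⇒ b_1 = 4 − 3 − 0 = 1. So H_1 = Z.

H_0 = Z,  H_1 = Z.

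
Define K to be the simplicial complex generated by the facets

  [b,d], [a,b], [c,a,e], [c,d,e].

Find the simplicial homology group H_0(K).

H_0 ≅ Z.

Take the total order a < b < c < d < e on the vertex set. Then K (dimension 2) consists of the simplices:

  0-simplices (5): a, b, c, d, e
  1-simplices (7): ab, ac, ae, bd, cd, ce, de
  2-simplices (2): ace, cde

giving chain groups C_0 ≅ Z^5, C_1 ≅ Z^7, C_2 ≅ Z^2.

The boundary map ∂_1: C_1 → C_0 sends each edge [p,q] (with p < q) to q − p.
The resulting 5×7 matrix has rank 4, and its Smith normal form has invariant factors (1,1,1,1).

Boundary ∂_2: C_2 → C_1 sends each 2-simplex [p,q,r] to [q,r] − [p,r] + [p,q]. For instance
  ∂ace = ce − ae + ac,
  ∂cde = de − ce + cd.
This gives a 7×2 integer matrix of rank 2; reducing to Smith normal form yields diagonal entries (1,1).

Reading off H_k = ker ∂_k / im ∂_{k+1}:

  H_0: rank C_0 − rank ∂_1 = 5 − 4 = 1, and the invariant factors of ∂_1 are all 1, so H_0 ≅ Z.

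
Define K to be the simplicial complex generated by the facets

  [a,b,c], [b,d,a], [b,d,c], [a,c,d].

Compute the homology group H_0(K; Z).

Order the vertices as a < b < c < d. Listing each simplex with vertices in this order, K has dimension 2 with simplices:

  0-simplices (4): a, b, c, d
  1-simplices (6): ab, ac, ad, bc, bd, cd
  2-simplices (4): abc, abd, acd, bcd

giving chain groups C_0 ≅ Z^4, C_1 ≅ Z^6, C_2 ≅ Z^4.

∂_1: C_1 → C_0 maps an edge to its endpoints' difference, ∂[p,q] = q − p.
The 4×6 boundary matrix has rank 3 and Smith normal form diag(1,1,1).

∂_2: C_2 → C_1 acts by ∂[p,q,r] = [q,r] − [p,r] + [p,q]. For instance
  ∂acd = cd − ad + ac,
  ∂abc = bc − ac + ab.
The resulting 6×4 matrix has rank 3, and its Smith normal form has invariant factors (1,1,1).

Now H_k = ker ∂_k / im ∂_{k+1}, so:

  H_0: rank C_0 − rank ∂_1 = 4 − 3 = 1, and the invariant factors of ∂_1 are all 1, so H_0 = Z.

H_0 = Z.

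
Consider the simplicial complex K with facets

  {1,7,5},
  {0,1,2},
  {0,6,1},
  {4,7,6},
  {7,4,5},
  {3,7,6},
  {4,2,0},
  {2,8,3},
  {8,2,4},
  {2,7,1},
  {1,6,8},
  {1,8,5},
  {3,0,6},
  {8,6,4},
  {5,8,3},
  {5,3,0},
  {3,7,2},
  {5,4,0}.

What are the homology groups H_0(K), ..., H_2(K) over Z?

Order the vertices as 0 < 1 < 2 < 3 < 4 < 5 < 6 < 7 < 8. Listing each simplex with vertices in this order, K has dimension 2 with simplices:

  0-simplices (9): [0], [1], [2], [3], [4], [5], [6], [7], [8]
  1-simplices (27): (27 of them)
  2-simplices (18): [0,1,2], [0,1,6], [0,2,4], [0,3,5], [0,3,6], [0,4,5], [1,2,7], [1,5,7], [1,5,8], [1,6,8], [2,3,7], [2,3,8], [2,4,8], [3,5,8], [3,6,7], [4,5,7], [4,6,7], [4,6,8]

so the chain groups are C_0 ≅ Z^9, C_1 ≅ Z^27, C_2 ≅ Z^18.

∂_1: C_1 → C_0 maps an edge to its endpoints' difference, ∂[p,q] = q − p.
The 9×27 boundary matrix has rank 8 and Smith normal form diag(1,1,1,1,1,1,1,1).

The boundary map ∂_2: C_2 → C_1 maps a triangle to the signed sum of its edges. For instance
  ∂[1,2,7] = [2,7] − [1,7] + [1,2],
  ∂[0,1,6] = [1,6] − [0,6] + [0,1].
This gives a 27×18 integer matrix of rank 17; reducing to Smith normal form yields diagonal entries (1,1,1,1,1,1,1,1,1,1,1,1,1,1,1,1,1).

From H_k ≅ ker(∂_k) / im(∂_{k+1}) we obtain:

  H_0: rank C_0 − rank ∂_1 = 9 − 8 = 1, and the invariant factors of ∂_1 are all 1, so H_0 ≅ Z.
  H_1: rank ker ∂_1 − rank ∂_2 = (27 − 8) − 17 = 2, and the invariant factors of ∂_2 are all 1, so H_1 ≅ Z^2.
  H_2: rank ker ∂_2 − rank ∂_3 = (18 − 17) − 0 = 1, and there is no ∂_3, so H_2 ≅ Z.

As a check, the Euler characteristic is 9 − 27 + 18 = 0, which agrees with 1 − 2 + 1 = 0.

H_0 ≅ Z,  H_1 ≅ Z^2,  H_2 ≅ Z.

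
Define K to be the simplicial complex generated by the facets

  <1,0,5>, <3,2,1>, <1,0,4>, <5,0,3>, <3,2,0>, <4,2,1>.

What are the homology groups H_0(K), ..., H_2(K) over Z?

Order the vertices as 0 < 1 < 2 < 3 < 4 < 5. Listing each simplex with vertices in this order, K has dimension 2 with simplices:

  0-simplices (6): [0], [1], [2], [3], [4], [5]
  1-simplices (12): [0,1], [0,2], [0,3], [0,4], [0,5], [1,2], [1,3], [1,4], [1,5], [2,3], [2,4], [3,5]
  2-simplices (6): [0,1,4], [0,1,5], [0,2,3], [0,3,5], [1,2,3], [1,2,4]

Hence C_0 ≅ Z^6, C_1 ≅ Z^12, C_2 ≅ Z^6.

The boundary map ∂_1: C_1 → C_0 is given by ∂[p,q] = [q] − [p].
As a 6×12 matrix over Z this has rank 5, with invariant factors (1,1,1,1,1).

∂_2: C_2 → C_1 maps a triangle to the signed sum of its edges. For instance
  ∂[0,3,5] = [3,5] − [0,5] + [0,3],
  ∂[0,1,5] = [1,5] − [0,5] + [0,1].
The resulting 12×6 matrix has rank 6, and its Smith normal form has invariant factors (1,1,1,1,1,1).

From H_k ≅ ker(∂_k) / im(∂_{k+1}) we obtain:

  H_0: rank C_0 − rank ∂_1 = 6 − 5 = 1, and the invariant factors of ∂_1 are all 1, so H_0 = Z.
  H_1: rank ker ∂_1 − rank ∂_2 = (12 − 5) − 6 = 1, and the invariant factors of ∂_2 are all 1, so H_1 = Z.
  H_2: rank ker ∂_2 − rank ∂_3 = (6 − 6) − 0 = 0, and there is no ∂_3, so H_2 = 0.

(K is a triangulation of the cylinder S^1 x I.)

H_0 ≅ Z,  H_1 ≅ Z,  H_2 = 0.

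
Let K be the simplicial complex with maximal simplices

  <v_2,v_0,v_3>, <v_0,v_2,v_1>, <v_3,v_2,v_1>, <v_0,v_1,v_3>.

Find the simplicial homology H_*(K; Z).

H_0 = Z,  H_1 = 0,  H_2 = Z.

Take the total order v_0 < v_1 < v_2 < v_3 on the vertex set. Then K (dimension 2) consists of the simplices:

  0-simplices (4): [v_0], [v_1], [v_2], [v_3]
  1-simplices (6): [v_0,v_1], [v_0,v_2], [v_0,v_3], [v_1,v_2], [v_1,v_3], [v_2,v_3]
  2-simplices (4): [v_0,v_1,v_2], [v_0,v_1,v_3], [v_0,v_2,v_3], [v_1,v_2,v_3]

so the chain groups are C_0 ≅ Z^4, C_1 ≅ Z^6, C_2 ≅ Z^4.

Boundary ∂_1: C_1 → C_0 is given by ∂[p,q] = [q] − [p].
As a 4×6 matrix over Z this has rank 3, with invariant factors (1,1,1).

∂_2: C_2 → C_1 sends each 2-simplex [p,q,r] to [q,r] − [p,r] + [p,q]. For instance
  ∂[v_0,v_1,v_2] = [v_1,v_2] − [v_0,v_2] + [v_0,v_1],
  ∂[v_1,v_2,v_3] = [v_2,v_3] − [v_1,v_3] + [v_1,v_2].
As a 6×4 matrix over Z this has rank 3, with invariant factors (1,1,1).

Computing H_k = (kernel of ∂_k) / (image of ∂_{k+1}):

  H_0: rank C_0 − rank ∂_1 = 4 − 3 = 1, and the invariant factors of ∂_1 are all 1, so H_0 ≅ Z.
  H_1: rank ker ∂_1 − rank ∂_2 = (6 − 3) − 3 = 0, and the invariant factors of ∂_2 are all 1, so H_1 ≅ 0.
  H_2: rank ker ∂_2 − rank ∂_3 = (4 − 3) − 0 = 1, and there is no ∂_3, so H_2 ≅ Z.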